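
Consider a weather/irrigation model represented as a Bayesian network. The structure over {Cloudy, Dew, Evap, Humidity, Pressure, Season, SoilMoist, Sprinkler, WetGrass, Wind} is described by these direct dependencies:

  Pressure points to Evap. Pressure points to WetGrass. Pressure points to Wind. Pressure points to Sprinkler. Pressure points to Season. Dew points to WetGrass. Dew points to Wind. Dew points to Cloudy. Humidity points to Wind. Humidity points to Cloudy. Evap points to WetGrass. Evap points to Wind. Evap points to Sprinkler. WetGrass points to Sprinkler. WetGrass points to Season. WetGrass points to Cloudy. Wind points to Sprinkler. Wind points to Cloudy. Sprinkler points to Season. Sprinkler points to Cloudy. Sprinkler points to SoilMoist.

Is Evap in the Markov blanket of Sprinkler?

Yes

Evap is a parent of Sprinkler.
So Evap ∈ MB(Sprinkler).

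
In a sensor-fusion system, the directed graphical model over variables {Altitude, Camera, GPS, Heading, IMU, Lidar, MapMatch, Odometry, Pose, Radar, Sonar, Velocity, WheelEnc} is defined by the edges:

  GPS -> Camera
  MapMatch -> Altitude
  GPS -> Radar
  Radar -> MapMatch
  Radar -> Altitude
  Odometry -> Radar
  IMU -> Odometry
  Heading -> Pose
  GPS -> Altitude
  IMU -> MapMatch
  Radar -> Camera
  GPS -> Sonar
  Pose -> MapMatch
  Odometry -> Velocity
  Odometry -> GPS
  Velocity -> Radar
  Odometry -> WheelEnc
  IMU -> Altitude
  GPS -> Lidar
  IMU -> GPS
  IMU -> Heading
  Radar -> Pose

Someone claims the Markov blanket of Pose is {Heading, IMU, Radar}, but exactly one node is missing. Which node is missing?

MapMatch

By definition, MB(Pose) is built from Pose's parents, Pose's children, and the co-parents of Pose.
Pose has parents Heading, Radar.
Pose's children: MapMatch.
Parents of each child, excluding Pose:
  parents(MapMatch) \ {Pose} = {IMU, Radar}.
MB(Pose) = {Heading, IMU, MapMatch, Radar}.
Comparing with the claimed set, MapMatch is missing.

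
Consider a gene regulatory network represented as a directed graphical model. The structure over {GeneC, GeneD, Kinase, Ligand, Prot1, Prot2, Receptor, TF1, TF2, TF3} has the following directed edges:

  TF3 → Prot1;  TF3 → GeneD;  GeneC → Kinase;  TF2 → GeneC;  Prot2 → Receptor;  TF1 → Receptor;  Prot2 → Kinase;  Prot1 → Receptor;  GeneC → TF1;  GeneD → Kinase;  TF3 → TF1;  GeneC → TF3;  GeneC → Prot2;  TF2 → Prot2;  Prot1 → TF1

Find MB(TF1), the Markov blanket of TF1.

Recall MB(v) = parents ∪ children ∪ spouses, where spouses are the other parents of v's children.
Parents of TF1: GeneC, Prot1, TF3.
Children of TF1: Receptor.
Parents of each child, excluding TF1:
  Receptor: Prot1, Prot2
So the Markov blanket of TF1 is {GeneC, Prot1, Prot2, Receptor, TF3}.

{GeneC, Prot1, Prot2, Receptor, TF3}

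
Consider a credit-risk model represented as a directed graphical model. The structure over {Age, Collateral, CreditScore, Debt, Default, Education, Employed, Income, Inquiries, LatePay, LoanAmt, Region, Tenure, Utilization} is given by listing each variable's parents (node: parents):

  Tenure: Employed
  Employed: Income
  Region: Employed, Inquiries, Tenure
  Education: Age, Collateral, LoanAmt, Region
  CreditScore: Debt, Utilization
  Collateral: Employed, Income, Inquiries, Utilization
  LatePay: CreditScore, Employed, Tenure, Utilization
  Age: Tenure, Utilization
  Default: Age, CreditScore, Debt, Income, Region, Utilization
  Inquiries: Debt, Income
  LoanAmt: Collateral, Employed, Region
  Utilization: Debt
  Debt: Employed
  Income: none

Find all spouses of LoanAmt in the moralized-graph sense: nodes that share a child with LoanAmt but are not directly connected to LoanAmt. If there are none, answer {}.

{Age}

Children of LoanAmt: Education.
  Education: Age, Collateral, Region
Excluding nodes already adjacent to LoanAmt (Collateral, Education, Employed, Region), the co-parent-only contribution is {Age}.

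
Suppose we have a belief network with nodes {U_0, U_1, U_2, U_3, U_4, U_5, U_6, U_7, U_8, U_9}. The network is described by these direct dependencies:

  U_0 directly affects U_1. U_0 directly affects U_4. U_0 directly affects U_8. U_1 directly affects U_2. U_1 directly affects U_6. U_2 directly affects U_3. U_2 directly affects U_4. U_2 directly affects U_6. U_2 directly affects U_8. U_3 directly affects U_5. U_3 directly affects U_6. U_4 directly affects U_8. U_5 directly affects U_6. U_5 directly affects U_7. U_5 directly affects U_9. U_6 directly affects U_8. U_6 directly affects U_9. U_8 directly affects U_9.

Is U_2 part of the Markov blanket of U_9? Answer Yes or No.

No

Ch(U_9) = {}.
U_9 has parents U_5, U_6, U_8.
With no children, U_9 has no spouses; the co-parent set is empty.
MB(U_9) = {U_5, U_6, U_8}; U_2 is not in this set.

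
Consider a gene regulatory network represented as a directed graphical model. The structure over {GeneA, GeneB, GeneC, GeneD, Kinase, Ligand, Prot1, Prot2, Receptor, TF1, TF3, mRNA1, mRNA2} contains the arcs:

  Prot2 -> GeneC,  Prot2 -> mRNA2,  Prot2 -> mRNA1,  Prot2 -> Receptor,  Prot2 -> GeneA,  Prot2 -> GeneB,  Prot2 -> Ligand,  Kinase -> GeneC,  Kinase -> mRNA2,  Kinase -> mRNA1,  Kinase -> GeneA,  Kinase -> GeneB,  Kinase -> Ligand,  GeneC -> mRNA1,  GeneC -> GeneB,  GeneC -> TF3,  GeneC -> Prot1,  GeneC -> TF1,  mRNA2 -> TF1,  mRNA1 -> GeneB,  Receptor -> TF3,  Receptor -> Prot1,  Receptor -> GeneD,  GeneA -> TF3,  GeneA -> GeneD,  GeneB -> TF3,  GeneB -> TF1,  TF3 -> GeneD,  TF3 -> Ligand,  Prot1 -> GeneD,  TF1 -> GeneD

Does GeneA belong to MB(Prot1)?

GeneA is a co-parent of Prot1: both are parents of GeneD.
So GeneA ∈ MB(Prot1).

Yes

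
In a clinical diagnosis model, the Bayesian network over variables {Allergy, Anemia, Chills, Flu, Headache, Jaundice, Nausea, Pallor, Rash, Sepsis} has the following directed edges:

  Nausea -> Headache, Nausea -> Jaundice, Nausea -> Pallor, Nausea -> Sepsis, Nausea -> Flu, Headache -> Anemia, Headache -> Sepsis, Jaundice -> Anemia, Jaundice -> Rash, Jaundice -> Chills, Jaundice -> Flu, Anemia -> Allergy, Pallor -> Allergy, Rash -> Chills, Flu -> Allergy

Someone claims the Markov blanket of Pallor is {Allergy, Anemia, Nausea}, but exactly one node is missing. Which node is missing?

Flu

Recall MB(v) = parents ∪ children ∪ spouses, where spouses are the other parents of v's children.
Pa(Pallor) = {Nausea}.
Pallor's children: Allergy.
Other parents of Pallor's children:
  Allergy: Anemia, Flu
MB(Pallor) = {Allergy, Anemia, Flu, Nausea}.
Comparing with the claimed set, Flu is missing.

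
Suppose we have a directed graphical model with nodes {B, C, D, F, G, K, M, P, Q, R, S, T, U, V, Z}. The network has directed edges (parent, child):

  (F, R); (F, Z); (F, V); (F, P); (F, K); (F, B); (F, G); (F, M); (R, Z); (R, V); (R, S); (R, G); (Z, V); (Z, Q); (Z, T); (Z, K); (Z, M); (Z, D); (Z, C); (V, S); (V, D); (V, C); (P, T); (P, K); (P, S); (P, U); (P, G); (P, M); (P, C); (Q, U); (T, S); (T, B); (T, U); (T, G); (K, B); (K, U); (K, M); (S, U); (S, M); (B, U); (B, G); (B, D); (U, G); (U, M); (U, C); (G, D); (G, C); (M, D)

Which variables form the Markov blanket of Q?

{B, K, P, S, T, U, Z}

Ch(Q) = {U}.
Q's parents: Z.
Co-parents of Q (other parents of its children):
  U also has parents B, K, P, S, T.
Union: {Z} ∪ {U} ∪ {B, K, P, S, T} = {B, K, P, S, T, U, Z}.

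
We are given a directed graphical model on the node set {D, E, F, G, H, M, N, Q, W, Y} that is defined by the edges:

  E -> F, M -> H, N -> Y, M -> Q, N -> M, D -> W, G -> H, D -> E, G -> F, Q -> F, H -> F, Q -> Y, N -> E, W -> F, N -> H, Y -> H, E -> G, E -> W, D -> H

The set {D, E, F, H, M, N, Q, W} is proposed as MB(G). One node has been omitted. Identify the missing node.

Y

Recall MB(v) = parents ∪ children ∪ spouses, where spouses are the other parents of v's children.
G has parent E.
G has children F, H.
Other parents of G's children:
  parents(H) \ {G} = {D, M, N, Y}.
  F also has parents E, H, Q, W.
MB(G) = {D, E, F, H, M, N, Q, W, Y}.
Comparing with the claimed set, Y is missing.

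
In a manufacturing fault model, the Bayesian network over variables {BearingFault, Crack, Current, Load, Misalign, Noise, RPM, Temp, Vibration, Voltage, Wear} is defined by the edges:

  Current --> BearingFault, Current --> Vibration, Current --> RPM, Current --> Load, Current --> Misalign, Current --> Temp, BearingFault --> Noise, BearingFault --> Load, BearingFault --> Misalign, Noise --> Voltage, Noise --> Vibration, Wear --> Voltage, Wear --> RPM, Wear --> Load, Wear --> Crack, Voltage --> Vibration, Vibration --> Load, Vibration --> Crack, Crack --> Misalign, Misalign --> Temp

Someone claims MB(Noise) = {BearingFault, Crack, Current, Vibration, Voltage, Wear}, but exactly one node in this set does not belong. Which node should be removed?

Recall MB(v) = parents ∪ children ∪ spouses, where spouses are the other parents of v's children.
Children of Noise: Vibration, Voltage.
Noise has parent BearingFault.
Other parents of Noise's children:
  Voltage's other parent is Wear.
  Vibration's other parents are Current, Voltage.
MB(Noise) = {BearingFault, Current, Vibration, Voltage, Wear}.
Crack is neither a parent, child, nor co-parent of Noise, so it does not belong.

Crack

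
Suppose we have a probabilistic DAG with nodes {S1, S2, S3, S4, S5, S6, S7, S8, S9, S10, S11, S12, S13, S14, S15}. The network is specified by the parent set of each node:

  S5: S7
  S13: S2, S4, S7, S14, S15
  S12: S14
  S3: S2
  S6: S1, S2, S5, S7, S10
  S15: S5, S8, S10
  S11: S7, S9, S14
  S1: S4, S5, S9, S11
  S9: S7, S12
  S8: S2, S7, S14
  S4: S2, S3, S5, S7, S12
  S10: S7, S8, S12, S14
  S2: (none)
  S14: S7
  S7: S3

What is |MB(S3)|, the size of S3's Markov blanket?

5

A node's Markov blanket = Pa ∪ Ch ∪ (parents of Ch other than the node itself).
S3's parents: S2.
S3 has children S4, S7.
Parents of each child, excluding S3:
  S7: no additional parents.
  S4 also has parents S2, S5, S7, S12.
MB(S3) = {S2, S4, S5, S7, S12}, which has 5 nodes.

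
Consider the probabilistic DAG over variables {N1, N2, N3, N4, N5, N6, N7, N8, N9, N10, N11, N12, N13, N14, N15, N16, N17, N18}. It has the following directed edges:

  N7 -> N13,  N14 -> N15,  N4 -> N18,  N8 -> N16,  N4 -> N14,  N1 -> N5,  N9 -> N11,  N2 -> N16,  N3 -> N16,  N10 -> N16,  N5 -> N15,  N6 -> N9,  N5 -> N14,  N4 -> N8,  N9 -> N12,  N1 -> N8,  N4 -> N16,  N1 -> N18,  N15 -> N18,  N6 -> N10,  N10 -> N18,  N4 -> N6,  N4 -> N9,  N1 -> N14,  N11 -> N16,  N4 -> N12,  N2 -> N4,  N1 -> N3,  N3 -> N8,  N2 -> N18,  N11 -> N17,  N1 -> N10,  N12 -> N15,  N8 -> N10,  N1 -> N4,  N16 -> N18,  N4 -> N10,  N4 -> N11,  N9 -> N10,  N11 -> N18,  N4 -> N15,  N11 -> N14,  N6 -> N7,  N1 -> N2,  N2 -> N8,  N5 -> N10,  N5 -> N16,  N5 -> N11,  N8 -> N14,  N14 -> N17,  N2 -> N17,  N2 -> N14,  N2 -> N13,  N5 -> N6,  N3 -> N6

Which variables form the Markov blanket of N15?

N15's children: N18.
N15 has parents N4, N5, N12, N14.
Other parents of N15's children:
  N18 also has parents N1, N2, N4, N10, N11, N16.
MB(N15) = {N1, N2, N4, N5, N10, N11, N12, N14, N16, N18}.

{N1, N2, N4, N5, N10, N11, N12, N14, N16, N18}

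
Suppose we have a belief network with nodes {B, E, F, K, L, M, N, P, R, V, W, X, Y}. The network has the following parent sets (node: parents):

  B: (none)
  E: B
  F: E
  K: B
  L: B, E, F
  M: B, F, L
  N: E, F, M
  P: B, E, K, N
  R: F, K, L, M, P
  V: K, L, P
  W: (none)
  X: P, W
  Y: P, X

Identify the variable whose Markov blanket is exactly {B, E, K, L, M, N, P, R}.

The target node must have every member of {B, E, K, L, M, N, P, R} as a parent, child, or co-parent, and no others.
Parents of F: E; children: L, M, N, R; co-parents: B, E, K, L, M, P.
These exactly cover the given set, so the node is F.

F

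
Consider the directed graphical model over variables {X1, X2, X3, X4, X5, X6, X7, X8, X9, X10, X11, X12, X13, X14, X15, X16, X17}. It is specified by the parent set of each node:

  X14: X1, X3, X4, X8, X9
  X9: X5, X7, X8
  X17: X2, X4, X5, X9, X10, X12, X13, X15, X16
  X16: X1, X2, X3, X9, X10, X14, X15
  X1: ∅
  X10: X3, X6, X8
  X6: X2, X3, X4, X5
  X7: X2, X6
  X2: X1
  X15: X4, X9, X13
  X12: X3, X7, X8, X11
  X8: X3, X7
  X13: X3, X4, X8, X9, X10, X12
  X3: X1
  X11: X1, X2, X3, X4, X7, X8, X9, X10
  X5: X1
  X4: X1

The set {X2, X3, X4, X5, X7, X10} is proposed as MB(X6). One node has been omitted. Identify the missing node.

X8

A node's Markov blanket = Pa ∪ Ch ∪ (parents of Ch other than the node itself).
Parents of X6: X2, X3, X4, X5.
X6 has children X7, X10.
Co-parents of X6 (other parents of its children):
  X7 also has parent X2.
  X10 also has parents X3, X8.
MB(X6) = {X2, X3, X4, X5, X7, X8, X10}.
Comparing with the claimed set, X8 is missing.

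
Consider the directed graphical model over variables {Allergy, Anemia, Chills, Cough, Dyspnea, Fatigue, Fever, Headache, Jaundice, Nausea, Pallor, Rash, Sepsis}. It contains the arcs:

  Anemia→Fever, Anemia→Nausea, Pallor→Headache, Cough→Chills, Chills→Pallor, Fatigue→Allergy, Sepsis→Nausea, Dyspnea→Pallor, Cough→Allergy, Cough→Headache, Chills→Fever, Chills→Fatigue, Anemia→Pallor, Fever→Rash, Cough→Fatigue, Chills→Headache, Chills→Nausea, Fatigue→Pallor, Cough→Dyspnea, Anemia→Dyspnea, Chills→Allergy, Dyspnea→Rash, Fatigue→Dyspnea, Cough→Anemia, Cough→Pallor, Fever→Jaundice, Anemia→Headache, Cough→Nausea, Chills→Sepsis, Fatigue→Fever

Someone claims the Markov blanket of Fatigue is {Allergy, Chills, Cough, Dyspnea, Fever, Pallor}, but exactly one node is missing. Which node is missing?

Anemia

The Markov blanket of a node is its parents, its children, and the other parents of its children.
Fatigue has children Allergy, Dyspnea, Fever, Pallor.
Fatigue has parents Chills, Cough.
Co-parents of Fatigue (other parents of its children):
  parents(Fever) \ {Fatigue} = {Anemia, Chills}.
  parents(Dyspnea) \ {Fatigue} = {Anemia, Cough}.
  Pallor also has parents Anemia, Chills, Cough, Dyspnea.
  Allergy also has parents Chills, Cough.
MB(Fatigue) = {Allergy, Anemia, Chills, Cough, Dyspnea, Fever, Pallor}.
Comparing with the claimed set, Anemia is missing.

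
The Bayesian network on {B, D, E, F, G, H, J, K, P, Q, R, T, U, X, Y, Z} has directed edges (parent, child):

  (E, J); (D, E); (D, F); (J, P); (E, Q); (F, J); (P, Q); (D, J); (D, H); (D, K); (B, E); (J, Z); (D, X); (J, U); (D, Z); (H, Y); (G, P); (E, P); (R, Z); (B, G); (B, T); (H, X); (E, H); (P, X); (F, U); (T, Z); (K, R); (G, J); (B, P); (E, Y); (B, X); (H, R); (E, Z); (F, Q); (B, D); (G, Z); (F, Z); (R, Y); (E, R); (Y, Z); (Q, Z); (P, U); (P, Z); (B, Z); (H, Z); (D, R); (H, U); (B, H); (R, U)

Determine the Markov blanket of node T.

{B, D, E, F, G, H, J, P, Q, R, Y, Z}

A node's Markov blanket = Pa ∪ Ch ∪ (parents of Ch other than the node itself).
Pa(T) = {B}.
T's children: Z.
Co-parents of T (other parents of its children):
  Z: B, D, E, F, G, H, J, P, Q, R, Y
Taking the union gives {B, D, E, F, G, H, J, P, Q, R, Y, Z}.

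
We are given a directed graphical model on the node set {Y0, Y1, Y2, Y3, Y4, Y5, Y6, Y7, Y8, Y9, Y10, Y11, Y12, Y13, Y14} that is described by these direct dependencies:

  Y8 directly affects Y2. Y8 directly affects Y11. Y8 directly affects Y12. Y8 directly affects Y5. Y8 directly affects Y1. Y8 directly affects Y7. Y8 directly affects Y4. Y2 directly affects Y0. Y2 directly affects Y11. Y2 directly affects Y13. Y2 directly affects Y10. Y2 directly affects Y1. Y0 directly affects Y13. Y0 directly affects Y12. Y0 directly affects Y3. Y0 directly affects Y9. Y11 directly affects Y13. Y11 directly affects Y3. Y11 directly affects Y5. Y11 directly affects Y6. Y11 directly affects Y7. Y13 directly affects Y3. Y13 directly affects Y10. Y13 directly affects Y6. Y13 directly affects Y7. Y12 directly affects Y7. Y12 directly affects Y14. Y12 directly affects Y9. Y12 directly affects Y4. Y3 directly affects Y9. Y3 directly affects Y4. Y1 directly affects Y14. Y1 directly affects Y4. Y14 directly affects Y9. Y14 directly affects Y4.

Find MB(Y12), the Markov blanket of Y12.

{Y0, Y1, Y3, Y4, Y7, Y8, Y9, Y11, Y13, Y14}

Children of Y12: Y4, Y7, Y9, Y14.
Y12 has parents Y0, Y8.
Other parents of Y12's children:
  Y7: Y8, Y11, Y13
  Y14: Y1
  Y9: Y0, Y3, Y14
  Y4: Y1, Y3, Y8, Y14
Union: {Y0, Y8} ∪ {Y4, Y7, Y9, Y14} ∪ {Y0, Y1, Y3, Y8, Y11, Y13, Y14} = {Y0, Y1, Y3, Y4, Y7, Y8, Y9, Y11, Y13, Y14}.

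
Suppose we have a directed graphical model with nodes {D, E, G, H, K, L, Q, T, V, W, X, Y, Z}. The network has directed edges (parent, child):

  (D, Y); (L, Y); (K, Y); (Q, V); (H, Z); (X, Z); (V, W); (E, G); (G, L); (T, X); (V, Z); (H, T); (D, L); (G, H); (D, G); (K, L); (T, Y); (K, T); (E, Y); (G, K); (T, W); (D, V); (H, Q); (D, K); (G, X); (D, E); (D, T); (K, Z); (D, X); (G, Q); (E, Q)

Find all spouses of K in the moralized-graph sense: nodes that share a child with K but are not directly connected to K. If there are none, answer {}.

{E, H, V, X}

Children of K: L, T, Y, Z.
  L: D, G
  T: D, H
  Y: D, E, L, T
  Z: H, V, X
Excluding nodes already adjacent to K (D, G, L, T, Y, Z), the co-parent-only contribution is {E, H, V, X}.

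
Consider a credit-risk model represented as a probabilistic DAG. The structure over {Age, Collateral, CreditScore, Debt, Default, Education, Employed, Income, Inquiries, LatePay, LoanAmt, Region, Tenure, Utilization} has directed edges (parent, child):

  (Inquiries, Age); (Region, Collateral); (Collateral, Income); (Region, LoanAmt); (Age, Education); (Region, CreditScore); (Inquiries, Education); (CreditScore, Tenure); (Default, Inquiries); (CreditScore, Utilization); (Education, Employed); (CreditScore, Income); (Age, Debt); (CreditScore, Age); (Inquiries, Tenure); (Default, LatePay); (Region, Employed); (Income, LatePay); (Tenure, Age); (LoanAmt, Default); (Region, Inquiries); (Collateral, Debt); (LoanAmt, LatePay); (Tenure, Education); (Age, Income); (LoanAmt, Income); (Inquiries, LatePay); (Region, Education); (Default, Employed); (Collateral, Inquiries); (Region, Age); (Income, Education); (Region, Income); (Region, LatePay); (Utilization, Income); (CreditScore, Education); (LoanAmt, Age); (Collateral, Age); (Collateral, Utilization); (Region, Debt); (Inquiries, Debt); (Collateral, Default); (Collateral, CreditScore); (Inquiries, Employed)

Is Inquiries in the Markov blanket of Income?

Yes

Inquiries is a co-parent of Income: both are parents of Education, LatePay.
So Inquiries ∈ MB(Income).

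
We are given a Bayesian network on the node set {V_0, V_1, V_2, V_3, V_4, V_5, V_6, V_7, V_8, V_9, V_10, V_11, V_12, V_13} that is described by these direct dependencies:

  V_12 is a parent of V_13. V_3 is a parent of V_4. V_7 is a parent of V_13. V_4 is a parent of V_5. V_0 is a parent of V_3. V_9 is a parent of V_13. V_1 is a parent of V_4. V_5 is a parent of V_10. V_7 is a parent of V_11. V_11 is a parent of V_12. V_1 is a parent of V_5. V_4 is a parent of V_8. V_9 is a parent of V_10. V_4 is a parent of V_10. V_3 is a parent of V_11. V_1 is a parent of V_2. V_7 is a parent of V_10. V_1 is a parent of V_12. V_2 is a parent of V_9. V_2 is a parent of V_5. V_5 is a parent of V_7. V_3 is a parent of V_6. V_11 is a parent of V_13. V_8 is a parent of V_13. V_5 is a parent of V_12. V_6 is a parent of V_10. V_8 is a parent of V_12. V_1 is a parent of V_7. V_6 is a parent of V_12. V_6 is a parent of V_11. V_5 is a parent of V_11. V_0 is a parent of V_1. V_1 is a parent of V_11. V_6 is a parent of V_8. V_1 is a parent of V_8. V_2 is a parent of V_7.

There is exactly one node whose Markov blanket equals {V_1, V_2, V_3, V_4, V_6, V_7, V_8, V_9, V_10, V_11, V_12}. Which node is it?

The target node must have every member of {V_1, V_2, V_3, V_4, V_6, V_7, V_8, V_9, V_10, V_11, V_12} as a parent, child, or co-parent, and no others.
Parents of V_5: V_1, V_2, V_4; children: V_7, V_10, V_11, V_12; co-parents: V_1, V_2, V_3, V_4, V_6, V_7, V_8, V_9, V_11.
These exactly cover the given set, so the node is V_5.

V_5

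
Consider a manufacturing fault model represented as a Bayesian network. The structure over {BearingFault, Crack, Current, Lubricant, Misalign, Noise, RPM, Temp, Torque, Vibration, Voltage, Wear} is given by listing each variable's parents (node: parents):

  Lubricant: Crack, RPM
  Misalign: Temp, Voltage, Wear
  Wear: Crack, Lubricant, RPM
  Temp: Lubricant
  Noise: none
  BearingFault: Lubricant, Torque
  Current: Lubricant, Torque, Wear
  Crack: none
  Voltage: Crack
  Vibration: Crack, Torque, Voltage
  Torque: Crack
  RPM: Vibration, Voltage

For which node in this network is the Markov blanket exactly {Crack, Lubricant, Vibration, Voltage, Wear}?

The target node must have every member of {Crack, Lubricant, Vibration, Voltage, Wear} as a parent, child, or co-parent, and no others.
Parents of RPM: Vibration, Voltage; children: Lubricant, Wear; co-parents: Crack, Lubricant.
These exactly cover the given set, so the node is RPM.

RPM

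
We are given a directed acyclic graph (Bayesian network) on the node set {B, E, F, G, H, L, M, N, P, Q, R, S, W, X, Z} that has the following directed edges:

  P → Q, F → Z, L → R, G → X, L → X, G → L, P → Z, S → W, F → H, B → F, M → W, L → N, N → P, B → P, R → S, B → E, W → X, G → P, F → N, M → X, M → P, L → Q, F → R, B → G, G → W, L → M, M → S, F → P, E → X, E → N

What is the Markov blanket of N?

{B, E, F, G, L, M, P}

Parents of N: E, F, L.
N has child P.
For each child, the remaining parents (spouses of N):
  parents(P) \ {N} = {B, F, G, M}.
Taking the union gives {B, E, F, G, L, M, P}.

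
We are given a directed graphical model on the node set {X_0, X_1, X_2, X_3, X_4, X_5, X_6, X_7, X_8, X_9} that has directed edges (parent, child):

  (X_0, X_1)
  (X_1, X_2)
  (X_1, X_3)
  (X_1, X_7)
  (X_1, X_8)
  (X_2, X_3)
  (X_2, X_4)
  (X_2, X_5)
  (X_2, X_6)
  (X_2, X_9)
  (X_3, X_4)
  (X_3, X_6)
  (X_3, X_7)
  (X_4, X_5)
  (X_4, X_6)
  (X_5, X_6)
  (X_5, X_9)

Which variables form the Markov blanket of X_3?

Recall MB(v) = parents ∪ children ∪ spouses, where spouses are the other parents of v's children.
Pa(X_3) = {X_1, X_2}.
Children of X_3: X_4, X_6, X_7.
Co-parents of X_3 (other parents of its children):
  parents(X_4) \ {X_3} = {X_2}.
  X_6's other parents are X_2, X_4, X_5.
  parents(X_7) \ {X_3} = {X_1}.
Union: {X_1, X_2} ∪ {X_4, X_6, X_7} ∪ {X_1, X_2, X_4, X_5} = {X_1, X_2, X_4, X_5, X_6, X_7}.

{X_1, X_2, X_4, X_5, X_6, X_7}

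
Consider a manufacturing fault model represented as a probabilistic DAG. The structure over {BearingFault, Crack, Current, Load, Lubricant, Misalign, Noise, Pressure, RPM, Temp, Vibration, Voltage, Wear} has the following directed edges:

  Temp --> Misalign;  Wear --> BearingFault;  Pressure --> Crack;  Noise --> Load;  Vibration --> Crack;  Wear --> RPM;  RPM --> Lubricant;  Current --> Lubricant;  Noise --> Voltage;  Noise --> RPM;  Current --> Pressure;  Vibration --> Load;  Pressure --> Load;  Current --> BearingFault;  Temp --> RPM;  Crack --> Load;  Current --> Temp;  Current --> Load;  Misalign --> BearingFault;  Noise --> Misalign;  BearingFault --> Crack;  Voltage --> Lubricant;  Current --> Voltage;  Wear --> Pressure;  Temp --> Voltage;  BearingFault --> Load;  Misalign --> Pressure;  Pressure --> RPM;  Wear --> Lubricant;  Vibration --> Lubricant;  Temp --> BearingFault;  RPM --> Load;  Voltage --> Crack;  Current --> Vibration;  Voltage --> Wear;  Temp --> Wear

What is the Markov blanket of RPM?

{BearingFault, Crack, Current, Load, Lubricant, Noise, Pressure, Temp, Vibration, Voltage, Wear}

A node's Markov blanket = Pa ∪ Ch ∪ (parents of Ch other than the node itself).
Parents of RPM: Noise, Pressure, Temp, Wear.
RPM has children Load, Lubricant.
Parents of each child, excluding RPM:
  Lubricant: Current, Vibration, Voltage, Wear
  Load: BearingFault, Crack, Current, Noise, Pressure, Vibration
Taking the union gives {BearingFault, Crack, Current, Load, Lubricant, Noise, Pressure, Temp, Vibration, Voltage, Wear}.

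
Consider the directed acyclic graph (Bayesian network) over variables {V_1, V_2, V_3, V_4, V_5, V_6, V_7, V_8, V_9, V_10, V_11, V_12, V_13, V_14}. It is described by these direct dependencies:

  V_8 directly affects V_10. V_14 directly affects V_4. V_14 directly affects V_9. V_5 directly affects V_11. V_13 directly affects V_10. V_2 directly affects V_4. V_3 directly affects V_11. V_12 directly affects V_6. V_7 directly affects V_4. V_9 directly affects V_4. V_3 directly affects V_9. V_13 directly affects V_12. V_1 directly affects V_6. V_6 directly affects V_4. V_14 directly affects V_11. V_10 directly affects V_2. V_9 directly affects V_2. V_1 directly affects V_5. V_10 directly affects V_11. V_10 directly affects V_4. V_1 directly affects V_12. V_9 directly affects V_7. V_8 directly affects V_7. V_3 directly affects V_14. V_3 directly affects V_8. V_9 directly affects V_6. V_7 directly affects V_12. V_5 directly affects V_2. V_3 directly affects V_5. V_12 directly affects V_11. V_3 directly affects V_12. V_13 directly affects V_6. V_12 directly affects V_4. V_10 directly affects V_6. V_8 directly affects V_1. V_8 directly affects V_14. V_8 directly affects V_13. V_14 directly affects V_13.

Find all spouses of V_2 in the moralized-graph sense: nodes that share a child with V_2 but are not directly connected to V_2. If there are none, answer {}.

{V_6, V_7, V_12, V_14}

Children of V_2: V_4.
  V_4: V_6, V_7, V_9, V_10, V_12, V_14
Excluding nodes already adjacent to V_2 (V_4, V_5, V_9, V_10), the co-parent-only contribution is {V_6, V_7, V_12, V_14}.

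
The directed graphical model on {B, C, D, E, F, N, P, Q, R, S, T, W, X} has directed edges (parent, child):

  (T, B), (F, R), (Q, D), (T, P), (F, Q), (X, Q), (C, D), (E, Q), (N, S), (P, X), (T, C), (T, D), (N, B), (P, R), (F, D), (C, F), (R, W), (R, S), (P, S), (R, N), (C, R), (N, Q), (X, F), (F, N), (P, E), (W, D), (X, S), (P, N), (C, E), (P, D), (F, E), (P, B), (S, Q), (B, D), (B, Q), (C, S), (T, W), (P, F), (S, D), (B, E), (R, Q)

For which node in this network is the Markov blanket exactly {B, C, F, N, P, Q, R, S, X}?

The target node must have every member of {B, C, F, N, P, Q, R, S, X} as a parent, child, or co-parent, and no others.
Parents of E: B, C, F, P; children: Q; co-parents: B, F, N, R, S, X.
These exactly cover the given set, so the node is E.

E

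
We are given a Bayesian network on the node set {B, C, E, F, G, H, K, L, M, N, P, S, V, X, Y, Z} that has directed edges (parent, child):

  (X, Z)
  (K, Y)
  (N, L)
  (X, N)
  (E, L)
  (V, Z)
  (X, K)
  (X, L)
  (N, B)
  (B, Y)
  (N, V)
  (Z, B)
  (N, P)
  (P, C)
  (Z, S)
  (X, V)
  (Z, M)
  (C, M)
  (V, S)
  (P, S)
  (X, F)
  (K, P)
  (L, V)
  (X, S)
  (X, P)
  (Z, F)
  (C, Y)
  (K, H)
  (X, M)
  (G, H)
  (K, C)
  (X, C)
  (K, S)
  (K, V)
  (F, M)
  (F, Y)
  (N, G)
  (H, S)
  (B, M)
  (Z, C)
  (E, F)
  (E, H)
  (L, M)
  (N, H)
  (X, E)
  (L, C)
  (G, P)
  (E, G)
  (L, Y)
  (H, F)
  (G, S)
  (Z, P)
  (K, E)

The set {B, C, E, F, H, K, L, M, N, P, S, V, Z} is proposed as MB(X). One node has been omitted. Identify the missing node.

A node's Markov blanket = Pa ∪ Ch ∪ (parents of Ch other than the node itself).
X's children: C, E, F, K, L, M, N, P, S, V, Z.
Pa(X) = {}.
Co-parents of X (other parents of its children):
  K: no additional parents.
  N has no other parent.
  E's other parent is K.
  L also has parents E, N.
  V also has parents K, L, N.
  Z also has parent V.
  parents(F) \ {X} = {E, H, Z}.
  P's other parents are G, K, N, Z.
  parents(C) \ {X} = {K, L, P, Z}.
  M's other parents are B, C, F, L, Z.
  S's other parents are G, H, K, P, V, Z.
MB(X) = {B, C, E, F, G, H, K, L, M, N, P, S, V, Z}.
Comparing with the claimed set, G is missing.

G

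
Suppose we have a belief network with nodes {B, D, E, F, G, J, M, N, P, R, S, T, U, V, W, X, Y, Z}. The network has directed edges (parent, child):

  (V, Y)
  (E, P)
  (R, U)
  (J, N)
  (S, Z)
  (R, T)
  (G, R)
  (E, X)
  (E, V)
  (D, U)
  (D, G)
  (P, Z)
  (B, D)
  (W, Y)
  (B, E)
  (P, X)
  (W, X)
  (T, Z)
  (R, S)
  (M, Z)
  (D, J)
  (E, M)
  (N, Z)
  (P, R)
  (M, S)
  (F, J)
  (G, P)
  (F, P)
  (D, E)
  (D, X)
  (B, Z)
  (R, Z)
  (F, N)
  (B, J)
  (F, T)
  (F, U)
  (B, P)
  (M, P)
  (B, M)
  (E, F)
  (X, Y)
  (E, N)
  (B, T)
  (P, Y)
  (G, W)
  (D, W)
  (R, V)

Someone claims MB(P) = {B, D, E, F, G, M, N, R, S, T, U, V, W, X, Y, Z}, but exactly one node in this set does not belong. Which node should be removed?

By definition, MB(P) is built from P's parents, P's children, and the co-parents of P.
Parents of P: B, E, F, G, M.
P has children R, X, Y, Z.
Co-parents of P (other parents of its children):
  R: G
  X: D, E, W
  Y: V, W, X
  Z: B, M, N, R, S, T
MB(P) = {B, D, E, F, G, M, N, R, S, T, V, W, X, Y, Z}.
U is neither a parent, child, nor co-parent of P, so it does not belong.

U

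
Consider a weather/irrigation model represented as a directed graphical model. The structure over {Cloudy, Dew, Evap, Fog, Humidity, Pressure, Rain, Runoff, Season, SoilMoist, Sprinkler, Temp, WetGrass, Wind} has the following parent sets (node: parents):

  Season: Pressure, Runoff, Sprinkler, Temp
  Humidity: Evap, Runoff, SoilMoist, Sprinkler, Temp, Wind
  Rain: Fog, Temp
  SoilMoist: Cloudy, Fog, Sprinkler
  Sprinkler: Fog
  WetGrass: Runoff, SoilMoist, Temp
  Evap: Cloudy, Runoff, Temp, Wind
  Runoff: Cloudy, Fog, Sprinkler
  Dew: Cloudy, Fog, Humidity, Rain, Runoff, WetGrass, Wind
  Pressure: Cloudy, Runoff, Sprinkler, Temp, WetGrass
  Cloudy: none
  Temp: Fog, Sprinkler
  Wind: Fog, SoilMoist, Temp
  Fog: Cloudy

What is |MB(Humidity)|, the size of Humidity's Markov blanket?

11

The Markov blanket of a node is its parents, its children, and the other parents of its children.
Humidity has parents Evap, Runoff, SoilMoist, Sprinkler, Temp, Wind.
Children of Humidity: Dew.
Co-parents of Humidity (other parents of its children):
  Dew: Cloudy, Fog, Rain, Runoff, WetGrass, Wind
MB(Humidity) = {Cloudy, Dew, Evap, Fog, Rain, Runoff, SoilMoist, Sprinkler, Temp, WetGrass, Wind}, which has 11 nodes.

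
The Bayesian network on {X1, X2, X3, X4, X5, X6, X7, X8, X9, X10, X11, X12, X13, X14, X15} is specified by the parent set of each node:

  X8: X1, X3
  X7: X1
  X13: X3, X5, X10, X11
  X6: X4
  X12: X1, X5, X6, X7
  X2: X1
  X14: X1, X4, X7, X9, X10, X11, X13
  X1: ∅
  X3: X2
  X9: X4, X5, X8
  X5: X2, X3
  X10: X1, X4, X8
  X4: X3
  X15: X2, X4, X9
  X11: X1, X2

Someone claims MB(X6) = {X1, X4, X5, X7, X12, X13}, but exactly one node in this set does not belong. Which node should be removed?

Children of X6: X12.
Parents of X6: X4.
Co-parents of X6 (other parents of its children):
  X12: X1, X5, X7
MB(X6) = {X1, X4, X5, X7, X12}.
X13 is neither a parent, child, nor co-parent of X6, so it does not belong.

X13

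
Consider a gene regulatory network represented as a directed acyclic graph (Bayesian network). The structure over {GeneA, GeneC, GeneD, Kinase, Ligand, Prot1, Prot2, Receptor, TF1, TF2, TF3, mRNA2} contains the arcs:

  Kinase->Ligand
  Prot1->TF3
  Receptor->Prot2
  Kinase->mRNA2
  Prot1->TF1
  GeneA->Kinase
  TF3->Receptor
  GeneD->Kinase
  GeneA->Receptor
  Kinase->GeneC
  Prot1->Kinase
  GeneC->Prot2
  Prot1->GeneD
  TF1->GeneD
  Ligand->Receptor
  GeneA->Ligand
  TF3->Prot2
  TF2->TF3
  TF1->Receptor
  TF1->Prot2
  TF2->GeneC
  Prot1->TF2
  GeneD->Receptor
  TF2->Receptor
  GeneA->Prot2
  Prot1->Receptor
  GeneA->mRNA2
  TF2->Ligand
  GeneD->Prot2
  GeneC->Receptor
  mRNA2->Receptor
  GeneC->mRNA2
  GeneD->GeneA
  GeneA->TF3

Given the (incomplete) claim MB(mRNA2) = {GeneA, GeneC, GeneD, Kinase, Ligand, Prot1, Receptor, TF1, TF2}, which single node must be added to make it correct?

TF3

A node's Markov blanket = Pa ∪ Ch ∪ (parents of Ch other than the node itself).
Parents of mRNA2: GeneA, GeneC, Kinase.
Children of mRNA2: Receptor.
Parents of each child, excluding mRNA2:
  Receptor also has parents GeneA, GeneC, GeneD, Ligand, Prot1, TF1, TF2, TF3.
MB(mRNA2) = {GeneA, GeneC, GeneD, Kinase, Ligand, Prot1, Receptor, TF1, TF2, TF3}.
Comparing with the claimed set, TF3 is missing.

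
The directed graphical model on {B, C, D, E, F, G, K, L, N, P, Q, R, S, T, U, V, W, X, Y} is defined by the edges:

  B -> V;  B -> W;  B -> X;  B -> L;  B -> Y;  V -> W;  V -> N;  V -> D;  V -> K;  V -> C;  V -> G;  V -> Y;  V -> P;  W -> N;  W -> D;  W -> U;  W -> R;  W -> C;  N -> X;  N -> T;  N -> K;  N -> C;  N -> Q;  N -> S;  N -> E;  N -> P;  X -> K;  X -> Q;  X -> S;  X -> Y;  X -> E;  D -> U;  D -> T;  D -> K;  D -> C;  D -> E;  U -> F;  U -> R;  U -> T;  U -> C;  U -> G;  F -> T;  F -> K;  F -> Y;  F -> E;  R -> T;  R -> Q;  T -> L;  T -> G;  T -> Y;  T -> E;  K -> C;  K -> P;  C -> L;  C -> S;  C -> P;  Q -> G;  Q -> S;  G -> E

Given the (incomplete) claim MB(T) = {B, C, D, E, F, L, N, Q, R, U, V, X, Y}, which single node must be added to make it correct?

G

By definition, MB(T) is built from T's parents, T's children, and the co-parents of T.
T has parents D, F, N, R, U.
Children of T: E, G, L, Y.
Co-parents of T (other parents of its children):
  L's other parents are B, C.
  parents(G) \ {T} = {Q, U, V}.
  Y's other parents are B, F, V, X.
  E also has parents D, F, G, N, X.
MB(T) = {B, C, D, E, F, G, L, N, Q, R, U, V, X, Y}.
Comparing with the claimed set, G is missing.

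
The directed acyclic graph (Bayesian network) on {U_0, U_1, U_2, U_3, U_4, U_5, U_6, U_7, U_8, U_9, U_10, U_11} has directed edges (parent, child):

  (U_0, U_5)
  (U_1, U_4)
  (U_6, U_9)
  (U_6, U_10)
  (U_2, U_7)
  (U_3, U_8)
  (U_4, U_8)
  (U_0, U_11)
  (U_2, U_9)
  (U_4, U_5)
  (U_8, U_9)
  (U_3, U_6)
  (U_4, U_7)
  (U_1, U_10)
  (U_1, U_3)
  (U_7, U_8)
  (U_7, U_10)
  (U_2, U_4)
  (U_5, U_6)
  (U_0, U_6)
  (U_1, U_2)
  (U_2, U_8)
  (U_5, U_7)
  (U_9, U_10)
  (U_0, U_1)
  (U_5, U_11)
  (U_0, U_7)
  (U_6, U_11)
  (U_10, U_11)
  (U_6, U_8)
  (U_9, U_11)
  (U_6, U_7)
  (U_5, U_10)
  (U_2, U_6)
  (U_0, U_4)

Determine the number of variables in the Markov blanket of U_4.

8

A node's Markov blanket = Pa ∪ Ch ∪ (parents of Ch other than the node itself).
U_4 has children U_5, U_7, U_8.
Pa(U_4) = {U_0, U_1, U_2}.
Parents of each child, excluding U_4:
  parents(U_5) \ {U_4} = {U_0}.
  U_7's other parents are U_0, U_2, U_5, U_6.
  U_8 also has parents U_2, U_3, U_6, U_7.
MB(U_4) = {U_0, U_1, U_2, U_3, U_5, U_6, U_7, U_8}, which has 8 nodes.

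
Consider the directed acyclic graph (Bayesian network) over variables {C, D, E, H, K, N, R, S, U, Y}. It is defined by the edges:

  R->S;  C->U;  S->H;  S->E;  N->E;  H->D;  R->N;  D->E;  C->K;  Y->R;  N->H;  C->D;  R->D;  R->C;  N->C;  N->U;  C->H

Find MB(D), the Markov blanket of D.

By definition, MB(D) is built from D's parents, D's children, and the co-parents of D.
Pa(D) = {C, H, R}.
D has child E.
Parents of each child, excluding D:
  E: N, S
Union: {C, H, R} ∪ {E} ∪ {N, S} = {C, E, H, N, R, S}.

{C, E, H, N, R, S}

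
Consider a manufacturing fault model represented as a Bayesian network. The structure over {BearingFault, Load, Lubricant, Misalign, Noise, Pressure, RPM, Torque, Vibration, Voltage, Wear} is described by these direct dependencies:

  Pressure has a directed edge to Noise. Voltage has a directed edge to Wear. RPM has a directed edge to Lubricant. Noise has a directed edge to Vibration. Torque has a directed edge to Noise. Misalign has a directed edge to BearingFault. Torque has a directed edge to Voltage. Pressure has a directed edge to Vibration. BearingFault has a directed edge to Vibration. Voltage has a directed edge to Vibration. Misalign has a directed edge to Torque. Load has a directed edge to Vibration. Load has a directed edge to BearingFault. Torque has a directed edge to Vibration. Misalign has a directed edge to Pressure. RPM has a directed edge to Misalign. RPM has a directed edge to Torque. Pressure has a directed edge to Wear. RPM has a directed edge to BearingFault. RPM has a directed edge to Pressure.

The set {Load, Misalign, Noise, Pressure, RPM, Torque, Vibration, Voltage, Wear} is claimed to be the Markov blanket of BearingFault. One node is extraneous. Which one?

Wear

Pa(BearingFault) = {Load, Misalign, RPM}.
BearingFault's children: Vibration.
Other parents of BearingFault's children:
  parents(Vibration) \ {BearingFault} = {Load, Noise, Pressure, Torque, Voltage}.
MB(BearingFault) = {Load, Misalign, Noise, Pressure, RPM, Torque, Vibration, Voltage}.
Wear is neither a parent, child, nor co-parent of BearingFault, so it does not belong.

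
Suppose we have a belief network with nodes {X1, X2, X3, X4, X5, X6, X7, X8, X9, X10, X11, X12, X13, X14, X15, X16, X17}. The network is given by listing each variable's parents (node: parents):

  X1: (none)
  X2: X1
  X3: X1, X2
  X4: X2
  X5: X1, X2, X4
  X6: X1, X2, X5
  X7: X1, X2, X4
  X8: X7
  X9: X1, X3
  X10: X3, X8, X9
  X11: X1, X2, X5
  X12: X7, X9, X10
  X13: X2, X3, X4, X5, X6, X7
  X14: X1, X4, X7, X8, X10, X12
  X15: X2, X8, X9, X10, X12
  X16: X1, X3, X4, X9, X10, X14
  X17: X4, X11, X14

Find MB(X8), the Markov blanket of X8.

Recall MB(v) = parents ∪ children ∪ spouses, where spouses are the other parents of v's children.
X8's parents: X7.
Children of X8: X10, X14, X15.
Parents of each child, excluding X8:
  X10: X3, X9
  X14: X1, X4, X7, X10, X12
  X15: X2, X9, X10, X12
Union: {X7} ∪ {X10, X14, X15} ∪ {X1, X2, X3, X4, X7, X9, X10, X12} = {X1, X2, X3, X4, X7, X9, X10, X12, X14, X15}.

{X1, X2, X3, X4, X7, X9, X10, X12, X14, X15}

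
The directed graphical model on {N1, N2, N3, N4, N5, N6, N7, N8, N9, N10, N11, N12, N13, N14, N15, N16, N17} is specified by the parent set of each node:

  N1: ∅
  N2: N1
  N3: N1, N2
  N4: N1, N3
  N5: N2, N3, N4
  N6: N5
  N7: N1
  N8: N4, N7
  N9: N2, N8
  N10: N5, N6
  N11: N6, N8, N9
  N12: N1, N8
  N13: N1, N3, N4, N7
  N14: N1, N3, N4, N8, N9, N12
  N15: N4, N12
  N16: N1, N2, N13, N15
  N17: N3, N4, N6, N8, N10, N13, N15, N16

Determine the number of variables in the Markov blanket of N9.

9

Ch(N9) = {N11, N14}.
N9 has parents N2, N8.
Co-parents of N9 (other parents of its children):
  N11: N6, N8
  N14: N1, N3, N4, N8, N12
MB(N9) = {N1, N2, N3, N4, N6, N8, N11, N12, N14}, which has 9 nodes.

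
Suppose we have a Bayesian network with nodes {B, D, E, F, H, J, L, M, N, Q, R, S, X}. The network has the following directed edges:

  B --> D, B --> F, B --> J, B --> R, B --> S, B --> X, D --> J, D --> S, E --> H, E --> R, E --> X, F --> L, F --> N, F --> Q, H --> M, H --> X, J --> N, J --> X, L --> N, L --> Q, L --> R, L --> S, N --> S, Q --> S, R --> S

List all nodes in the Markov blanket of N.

N has parents F, J, L.
N has child S.
Parents of each child, excluding N:
  parents(S) \ {N} = {B, D, L, Q, R}.
So the Markov blanket of N is {B, D, F, J, L, Q, R, S}.

{B, D, F, J, L, Q, R, S}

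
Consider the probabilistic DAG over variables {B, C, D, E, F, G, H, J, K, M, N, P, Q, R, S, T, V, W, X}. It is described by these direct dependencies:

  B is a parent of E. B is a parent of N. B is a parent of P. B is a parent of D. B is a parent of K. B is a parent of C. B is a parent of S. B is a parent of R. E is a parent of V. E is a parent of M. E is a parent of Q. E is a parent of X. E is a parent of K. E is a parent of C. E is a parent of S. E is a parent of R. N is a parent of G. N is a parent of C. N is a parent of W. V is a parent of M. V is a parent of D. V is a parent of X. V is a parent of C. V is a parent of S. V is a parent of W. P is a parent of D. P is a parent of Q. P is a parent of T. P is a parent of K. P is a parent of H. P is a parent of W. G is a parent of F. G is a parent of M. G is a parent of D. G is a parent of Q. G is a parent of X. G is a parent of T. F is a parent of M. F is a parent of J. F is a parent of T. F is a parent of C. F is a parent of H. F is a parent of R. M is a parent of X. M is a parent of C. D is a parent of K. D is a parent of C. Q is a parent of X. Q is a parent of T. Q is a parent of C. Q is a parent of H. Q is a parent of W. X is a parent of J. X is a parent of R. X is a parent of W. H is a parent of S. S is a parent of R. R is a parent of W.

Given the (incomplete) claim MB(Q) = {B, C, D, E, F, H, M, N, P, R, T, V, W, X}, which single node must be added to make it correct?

G

Q's parents: E, G, P.
Ch(Q) = {C, H, T, W, X}.
Other parents of Q's children:
  X: E, G, M, V
  T: F, G, P
  C: B, D, E, F, M, N, V
  H: F, P
  W: N, P, R, V, X
MB(Q) = {B, C, D, E, F, G, H, M, N, P, R, T, V, W, X}.
Comparing with the claimed set, G is missing.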